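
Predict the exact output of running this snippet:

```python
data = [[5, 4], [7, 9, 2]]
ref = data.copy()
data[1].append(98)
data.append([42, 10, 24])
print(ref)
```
[[5, 4], [7, 9, 2, 98]]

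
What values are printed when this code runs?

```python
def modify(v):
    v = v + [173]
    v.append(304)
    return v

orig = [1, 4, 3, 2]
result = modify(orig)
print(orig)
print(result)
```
[1, 4, 3, 2]
[1, 4, 3, 2, 173, 304]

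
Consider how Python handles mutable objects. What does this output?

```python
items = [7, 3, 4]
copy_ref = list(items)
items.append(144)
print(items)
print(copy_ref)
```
[7, 3, 4, 144]
[7, 3, 4]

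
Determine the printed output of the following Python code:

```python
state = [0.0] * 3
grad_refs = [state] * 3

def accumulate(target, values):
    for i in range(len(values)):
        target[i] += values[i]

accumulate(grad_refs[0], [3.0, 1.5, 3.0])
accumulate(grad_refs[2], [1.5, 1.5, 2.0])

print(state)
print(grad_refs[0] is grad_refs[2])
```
[4.5, 3.0, 5.0]
True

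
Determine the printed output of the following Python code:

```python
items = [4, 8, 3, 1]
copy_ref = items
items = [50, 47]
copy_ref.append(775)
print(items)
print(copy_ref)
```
[50, 47]
[4, 8, 3, 1, 775]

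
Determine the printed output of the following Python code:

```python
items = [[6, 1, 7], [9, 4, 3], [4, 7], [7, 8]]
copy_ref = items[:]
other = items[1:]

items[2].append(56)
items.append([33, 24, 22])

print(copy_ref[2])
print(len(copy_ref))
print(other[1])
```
[4, 7, 56]
4
[4, 7, 56]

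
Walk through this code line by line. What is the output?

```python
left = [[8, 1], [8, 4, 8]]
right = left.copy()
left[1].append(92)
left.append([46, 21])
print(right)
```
[[8, 1], [8, 4, 8, 92]]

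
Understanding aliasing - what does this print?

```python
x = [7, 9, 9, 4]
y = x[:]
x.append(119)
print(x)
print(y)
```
[7, 9, 9, 4, 119]
[7, 9, 9, 4]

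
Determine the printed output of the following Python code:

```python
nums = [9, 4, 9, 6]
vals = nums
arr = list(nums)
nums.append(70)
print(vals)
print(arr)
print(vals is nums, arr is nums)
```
[9, 4, 9, 6, 70]
[9, 4, 9, 6]
True False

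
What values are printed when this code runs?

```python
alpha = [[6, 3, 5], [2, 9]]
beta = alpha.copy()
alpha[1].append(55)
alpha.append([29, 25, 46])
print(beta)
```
[[6, 3, 5], [2, 9, 55]]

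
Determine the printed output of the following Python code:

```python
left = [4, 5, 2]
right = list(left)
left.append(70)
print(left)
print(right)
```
[4, 5, 2, 70]
[4, 5, 2]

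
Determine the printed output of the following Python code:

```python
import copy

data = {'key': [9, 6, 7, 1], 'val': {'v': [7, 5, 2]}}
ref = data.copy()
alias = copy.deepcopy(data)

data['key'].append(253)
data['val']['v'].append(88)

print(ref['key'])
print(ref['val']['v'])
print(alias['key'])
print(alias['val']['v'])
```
[9, 6, 7, 1, 253]
[7, 5, 2, 88]
[9, 6, 7, 1]
[7, 5, 2]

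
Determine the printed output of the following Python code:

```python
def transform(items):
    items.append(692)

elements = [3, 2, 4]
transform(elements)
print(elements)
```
[3, 2, 4, 692]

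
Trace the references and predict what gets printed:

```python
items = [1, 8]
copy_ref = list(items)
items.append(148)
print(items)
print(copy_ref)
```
[1, 8, 148]
[1, 8]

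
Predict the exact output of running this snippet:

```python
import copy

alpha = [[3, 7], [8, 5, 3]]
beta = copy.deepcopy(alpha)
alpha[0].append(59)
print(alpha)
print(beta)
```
[[3, 7, 59], [8, 5, 3]]
[[3, 7], [8, 5, 3]]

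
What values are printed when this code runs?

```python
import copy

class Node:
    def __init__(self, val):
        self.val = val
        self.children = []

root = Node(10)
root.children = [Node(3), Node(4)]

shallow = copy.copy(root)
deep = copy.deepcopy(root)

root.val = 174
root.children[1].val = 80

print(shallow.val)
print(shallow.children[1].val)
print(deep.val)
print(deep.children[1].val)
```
10
80
10
4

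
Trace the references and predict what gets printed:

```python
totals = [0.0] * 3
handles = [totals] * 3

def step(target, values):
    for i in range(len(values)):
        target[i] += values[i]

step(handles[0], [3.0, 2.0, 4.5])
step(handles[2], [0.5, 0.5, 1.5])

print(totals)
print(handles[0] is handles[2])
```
[3.5, 2.5, 6.0]
True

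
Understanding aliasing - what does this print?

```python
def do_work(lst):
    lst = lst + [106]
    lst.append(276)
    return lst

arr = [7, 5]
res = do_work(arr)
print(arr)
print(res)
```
[7, 5]
[7, 5, 106, 276]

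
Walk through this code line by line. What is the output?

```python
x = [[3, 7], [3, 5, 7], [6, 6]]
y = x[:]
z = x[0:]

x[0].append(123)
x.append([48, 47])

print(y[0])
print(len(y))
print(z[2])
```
[3, 7, 123]
3
[6, 6]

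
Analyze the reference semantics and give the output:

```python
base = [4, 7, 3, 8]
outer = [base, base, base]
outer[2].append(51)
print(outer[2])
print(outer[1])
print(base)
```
[4, 7, 3, 8, 51]
[4, 7, 3, 8, 51]
[4, 7, 3, 8, 51]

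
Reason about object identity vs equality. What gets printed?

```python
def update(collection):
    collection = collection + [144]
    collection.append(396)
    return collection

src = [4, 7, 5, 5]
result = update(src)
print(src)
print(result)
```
[4, 7, 5, 5]
[4, 7, 5, 5, 144, 396]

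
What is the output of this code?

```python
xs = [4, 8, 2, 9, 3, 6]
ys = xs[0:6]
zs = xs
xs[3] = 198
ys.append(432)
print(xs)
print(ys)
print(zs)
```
[4, 8, 2, 198, 3, 6]
[4, 8, 2, 9, 3, 6, 432]
[4, 8, 2, 198, 3, 6]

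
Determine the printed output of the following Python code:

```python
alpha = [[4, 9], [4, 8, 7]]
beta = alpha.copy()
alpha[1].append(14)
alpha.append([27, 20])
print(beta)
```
[[4, 9], [4, 8, 7, 14]]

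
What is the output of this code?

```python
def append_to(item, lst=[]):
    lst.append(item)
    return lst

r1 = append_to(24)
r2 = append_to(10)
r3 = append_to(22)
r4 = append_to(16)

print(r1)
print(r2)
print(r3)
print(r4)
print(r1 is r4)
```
[24, 10, 22, 16]
[24, 10, 22, 16]
[24, 10, 22, 16]
[24, 10, 22, 16]
True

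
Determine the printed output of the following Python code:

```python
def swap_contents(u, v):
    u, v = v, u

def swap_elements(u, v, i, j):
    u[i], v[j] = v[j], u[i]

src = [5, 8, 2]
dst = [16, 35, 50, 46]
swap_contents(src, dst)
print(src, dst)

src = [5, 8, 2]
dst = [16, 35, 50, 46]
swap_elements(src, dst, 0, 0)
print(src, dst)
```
[5, 8, 2] [16, 35, 50, 46]
[16, 8, 2] [5, 35, 50, 46]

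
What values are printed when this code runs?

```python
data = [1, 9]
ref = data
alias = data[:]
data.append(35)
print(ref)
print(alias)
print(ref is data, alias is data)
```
[1, 9, 35]
[1, 9]
True False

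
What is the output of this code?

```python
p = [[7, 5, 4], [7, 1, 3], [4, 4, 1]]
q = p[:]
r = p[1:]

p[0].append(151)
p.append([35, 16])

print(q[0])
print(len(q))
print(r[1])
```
[7, 5, 4, 151]
3
[4, 4, 1]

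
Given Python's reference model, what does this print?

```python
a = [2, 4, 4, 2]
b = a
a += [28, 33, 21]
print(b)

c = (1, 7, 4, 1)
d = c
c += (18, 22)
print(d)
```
[2, 4, 4, 2, 28, 33, 21]
(1, 7, 4, 1)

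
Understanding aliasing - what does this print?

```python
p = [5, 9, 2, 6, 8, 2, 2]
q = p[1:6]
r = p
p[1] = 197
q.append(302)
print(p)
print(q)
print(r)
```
[5, 197, 2, 6, 8, 2, 2]
[9, 2, 6, 8, 2, 302]
[5, 197, 2, 6, 8, 2, 2]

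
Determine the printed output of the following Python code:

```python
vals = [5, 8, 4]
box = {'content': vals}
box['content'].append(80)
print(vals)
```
[5, 8, 4, 80]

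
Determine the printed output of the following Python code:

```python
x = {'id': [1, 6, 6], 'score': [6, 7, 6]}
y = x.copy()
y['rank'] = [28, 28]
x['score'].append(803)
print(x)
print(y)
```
{'id': [1, 6, 6], 'score': [6, 7, 6, 803]}
{'id': [1, 6, 6], 'score': [6, 7, 6, 803], 'rank': [28, 28]}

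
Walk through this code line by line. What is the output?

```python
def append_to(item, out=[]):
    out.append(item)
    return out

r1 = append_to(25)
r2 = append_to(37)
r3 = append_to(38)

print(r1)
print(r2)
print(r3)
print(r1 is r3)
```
[25, 37, 38]
[25, 37, 38]
[25, 37, 38]
True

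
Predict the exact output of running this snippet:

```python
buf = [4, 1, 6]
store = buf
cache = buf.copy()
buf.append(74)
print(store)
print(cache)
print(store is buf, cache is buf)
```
[4, 1, 6, 74]
[4, 1, 6]
True False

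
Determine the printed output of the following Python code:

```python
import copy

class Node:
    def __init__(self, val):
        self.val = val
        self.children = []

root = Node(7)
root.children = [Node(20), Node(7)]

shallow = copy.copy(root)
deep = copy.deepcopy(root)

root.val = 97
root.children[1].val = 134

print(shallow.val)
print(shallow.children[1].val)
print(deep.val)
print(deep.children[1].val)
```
7
134
7
7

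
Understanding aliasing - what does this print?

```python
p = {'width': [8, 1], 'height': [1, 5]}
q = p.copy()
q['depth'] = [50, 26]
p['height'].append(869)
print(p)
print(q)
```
{'width': [8, 1], 'height': [1, 5, 869]}
{'width': [8, 1], 'height': [1, 5, 869], 'depth': [50, 26]}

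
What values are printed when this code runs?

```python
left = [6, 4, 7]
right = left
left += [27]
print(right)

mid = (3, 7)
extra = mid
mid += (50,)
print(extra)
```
[6, 4, 7, 27]
(3, 7)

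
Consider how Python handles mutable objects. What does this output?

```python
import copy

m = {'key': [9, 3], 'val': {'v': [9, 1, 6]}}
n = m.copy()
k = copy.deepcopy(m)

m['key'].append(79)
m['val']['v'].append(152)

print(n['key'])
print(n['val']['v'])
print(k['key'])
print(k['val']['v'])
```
[9, 3, 79]
[9, 1, 6, 152]
[9, 3]
[9, 1, 6]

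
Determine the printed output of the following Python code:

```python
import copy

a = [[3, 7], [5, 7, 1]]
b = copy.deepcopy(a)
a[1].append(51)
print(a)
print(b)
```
[[3, 7], [5, 7, 1, 51]]
[[3, 7], [5, 7, 1]]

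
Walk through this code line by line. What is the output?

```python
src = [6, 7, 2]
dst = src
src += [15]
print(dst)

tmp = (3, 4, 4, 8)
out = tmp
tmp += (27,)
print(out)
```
[6, 7, 2, 15]
(3, 4, 4, 8)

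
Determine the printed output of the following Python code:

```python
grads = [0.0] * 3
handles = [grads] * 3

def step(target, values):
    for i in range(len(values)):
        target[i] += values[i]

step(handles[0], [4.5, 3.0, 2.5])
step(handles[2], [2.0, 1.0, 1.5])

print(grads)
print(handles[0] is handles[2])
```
[6.5, 4.0, 4.0]
True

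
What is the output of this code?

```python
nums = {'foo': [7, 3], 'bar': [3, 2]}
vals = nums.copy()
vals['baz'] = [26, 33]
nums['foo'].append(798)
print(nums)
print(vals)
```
{'foo': [7, 3, 798], 'bar': [3, 2]}
{'foo': [7, 3, 798], 'bar': [3, 2], 'baz': [26, 33]}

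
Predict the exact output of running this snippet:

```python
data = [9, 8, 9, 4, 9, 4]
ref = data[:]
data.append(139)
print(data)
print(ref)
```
[9, 8, 9, 4, 9, 4, 139]
[9, 8, 9, 4, 9, 4]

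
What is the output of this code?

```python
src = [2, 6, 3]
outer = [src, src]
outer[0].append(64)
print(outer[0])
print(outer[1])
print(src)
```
[2, 6, 3, 64]
[2, 6, 3, 64]
[2, 6, 3, 64]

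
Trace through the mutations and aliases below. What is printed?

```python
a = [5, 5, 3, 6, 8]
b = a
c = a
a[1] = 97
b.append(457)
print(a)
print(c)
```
[5, 97, 3, 6, 8, 457]
[5, 97, 3, 6, 8, 457]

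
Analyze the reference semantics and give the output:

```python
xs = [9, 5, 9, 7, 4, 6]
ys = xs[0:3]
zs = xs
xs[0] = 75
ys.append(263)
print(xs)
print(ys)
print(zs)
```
[75, 5, 9, 7, 4, 6]
[9, 5, 9, 263]
[75, 5, 9, 7, 4, 6]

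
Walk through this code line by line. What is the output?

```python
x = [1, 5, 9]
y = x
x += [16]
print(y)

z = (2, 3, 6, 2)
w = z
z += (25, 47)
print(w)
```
[1, 5, 9, 16]
(2, 3, 6, 2)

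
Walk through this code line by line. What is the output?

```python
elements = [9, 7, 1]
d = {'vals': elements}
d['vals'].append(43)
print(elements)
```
[9, 7, 1, 43]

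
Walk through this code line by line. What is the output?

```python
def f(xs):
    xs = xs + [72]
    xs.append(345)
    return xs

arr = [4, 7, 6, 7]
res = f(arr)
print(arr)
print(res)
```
[4, 7, 6, 7]
[4, 7, 6, 7, 72, 345]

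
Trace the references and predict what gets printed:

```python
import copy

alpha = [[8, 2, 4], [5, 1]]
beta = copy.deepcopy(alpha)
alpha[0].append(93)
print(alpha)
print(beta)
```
[[8, 2, 4, 93], [5, 1]]
[[8, 2, 4], [5, 1]]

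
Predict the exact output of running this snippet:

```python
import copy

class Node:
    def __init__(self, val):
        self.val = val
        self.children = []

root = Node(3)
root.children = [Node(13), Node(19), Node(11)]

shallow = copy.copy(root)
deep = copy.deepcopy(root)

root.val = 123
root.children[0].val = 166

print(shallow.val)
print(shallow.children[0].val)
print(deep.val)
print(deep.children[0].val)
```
3
166
3
13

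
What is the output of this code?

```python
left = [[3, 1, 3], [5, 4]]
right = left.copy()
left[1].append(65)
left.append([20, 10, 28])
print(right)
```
[[3, 1, 3], [5, 4, 65]]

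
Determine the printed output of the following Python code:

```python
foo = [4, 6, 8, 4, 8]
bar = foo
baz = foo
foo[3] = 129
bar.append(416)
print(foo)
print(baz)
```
[4, 6, 8, 129, 8, 416]
[4, 6, 8, 129, 8, 416]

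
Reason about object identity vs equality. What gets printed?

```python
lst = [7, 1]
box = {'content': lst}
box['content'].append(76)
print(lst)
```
[7, 1, 76]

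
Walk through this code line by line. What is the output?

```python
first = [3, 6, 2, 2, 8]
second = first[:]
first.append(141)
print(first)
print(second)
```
[3, 6, 2, 2, 8, 141]
[3, 6, 2, 2, 8]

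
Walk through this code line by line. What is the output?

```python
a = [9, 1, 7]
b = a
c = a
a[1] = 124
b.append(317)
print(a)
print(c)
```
[9, 124, 7, 317]
[9, 124, 7, 317]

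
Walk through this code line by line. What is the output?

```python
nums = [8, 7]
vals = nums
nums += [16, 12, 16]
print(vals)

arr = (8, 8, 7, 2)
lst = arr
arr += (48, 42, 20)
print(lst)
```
[8, 7, 16, 12, 16]
(8, 8, 7, 2)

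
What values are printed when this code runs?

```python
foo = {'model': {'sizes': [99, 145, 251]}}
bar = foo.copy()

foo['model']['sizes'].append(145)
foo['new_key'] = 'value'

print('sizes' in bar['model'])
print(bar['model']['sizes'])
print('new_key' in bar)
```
True
[99, 145, 251, 145]
False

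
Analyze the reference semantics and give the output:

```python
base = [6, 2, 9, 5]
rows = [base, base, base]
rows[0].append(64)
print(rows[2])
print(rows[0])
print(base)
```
[6, 2, 9, 5, 64]
[6, 2, 9, 5, 64]
[6, 2, 9, 5, 64]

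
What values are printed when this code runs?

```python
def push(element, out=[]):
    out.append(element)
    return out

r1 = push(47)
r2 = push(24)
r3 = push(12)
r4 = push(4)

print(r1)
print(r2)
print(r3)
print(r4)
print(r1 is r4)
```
[47, 24, 12, 4]
[47, 24, 12, 4]
[47, 24, 12, 4]
[47, 24, 12, 4]
True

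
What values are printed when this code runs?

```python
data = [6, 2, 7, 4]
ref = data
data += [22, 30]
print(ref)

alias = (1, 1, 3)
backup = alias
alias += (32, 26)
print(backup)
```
[6, 2, 7, 4, 22, 30]
(1, 1, 3)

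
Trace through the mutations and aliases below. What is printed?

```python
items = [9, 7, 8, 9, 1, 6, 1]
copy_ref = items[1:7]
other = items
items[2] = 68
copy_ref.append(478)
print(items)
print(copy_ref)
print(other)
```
[9, 7, 68, 9, 1, 6, 1]
[7, 8, 9, 1, 6, 1, 478]
[9, 7, 68, 9, 1, 6, 1]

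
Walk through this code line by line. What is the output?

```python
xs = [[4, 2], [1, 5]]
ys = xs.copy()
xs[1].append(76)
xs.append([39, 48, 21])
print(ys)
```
[[4, 2], [1, 5, 76]]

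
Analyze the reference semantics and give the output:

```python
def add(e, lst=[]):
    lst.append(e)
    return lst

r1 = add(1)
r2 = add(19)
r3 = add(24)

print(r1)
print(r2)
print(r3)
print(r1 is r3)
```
[1, 19, 24]
[1, 19, 24]
[1, 19, 24]
True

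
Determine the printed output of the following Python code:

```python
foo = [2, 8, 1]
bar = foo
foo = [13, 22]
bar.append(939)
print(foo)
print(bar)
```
[13, 22]
[2, 8, 1, 939]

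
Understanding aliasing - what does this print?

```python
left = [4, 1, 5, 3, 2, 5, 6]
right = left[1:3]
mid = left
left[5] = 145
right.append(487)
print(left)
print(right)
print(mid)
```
[4, 1, 5, 3, 2, 145, 6]
[1, 5, 487]
[4, 1, 5, 3, 2, 145, 6]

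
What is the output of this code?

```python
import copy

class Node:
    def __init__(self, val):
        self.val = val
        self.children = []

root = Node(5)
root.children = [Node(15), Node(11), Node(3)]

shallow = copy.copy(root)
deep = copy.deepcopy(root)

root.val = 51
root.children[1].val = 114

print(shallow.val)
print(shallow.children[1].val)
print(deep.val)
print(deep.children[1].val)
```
5
114
5
11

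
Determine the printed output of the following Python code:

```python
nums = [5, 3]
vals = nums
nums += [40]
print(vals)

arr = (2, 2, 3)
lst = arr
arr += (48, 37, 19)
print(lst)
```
[5, 3, 40]
(2, 2, 3)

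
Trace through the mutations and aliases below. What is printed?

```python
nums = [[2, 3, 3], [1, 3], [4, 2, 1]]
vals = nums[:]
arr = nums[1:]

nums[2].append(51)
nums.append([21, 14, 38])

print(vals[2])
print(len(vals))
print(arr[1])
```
[4, 2, 1, 51]
3
[4, 2, 1, 51]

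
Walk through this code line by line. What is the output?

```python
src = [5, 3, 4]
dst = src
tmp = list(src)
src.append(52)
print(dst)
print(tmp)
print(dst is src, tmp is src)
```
[5, 3, 4, 52]
[5, 3, 4]
True False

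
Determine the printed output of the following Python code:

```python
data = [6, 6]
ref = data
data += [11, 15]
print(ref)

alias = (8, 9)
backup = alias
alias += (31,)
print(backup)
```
[6, 6, 11, 15]
(8, 9)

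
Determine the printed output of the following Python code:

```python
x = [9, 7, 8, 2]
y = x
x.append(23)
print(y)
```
[9, 7, 8, 2, 23]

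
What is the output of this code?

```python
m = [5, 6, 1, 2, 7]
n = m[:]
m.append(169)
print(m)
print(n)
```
[5, 6, 1, 2, 7, 169]
[5, 6, 1, 2, 7]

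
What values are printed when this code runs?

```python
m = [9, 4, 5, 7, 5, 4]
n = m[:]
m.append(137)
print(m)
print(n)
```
[9, 4, 5, 7, 5, 4, 137]
[9, 4, 5, 7, 5, 4]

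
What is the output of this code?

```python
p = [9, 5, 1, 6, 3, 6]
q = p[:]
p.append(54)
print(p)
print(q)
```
[9, 5, 1, 6, 3, 6, 54]
[9, 5, 1, 6, 3, 6]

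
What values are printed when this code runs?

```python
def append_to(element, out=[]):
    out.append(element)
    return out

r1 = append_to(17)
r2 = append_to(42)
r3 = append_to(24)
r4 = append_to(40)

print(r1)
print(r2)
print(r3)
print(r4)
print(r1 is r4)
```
[17, 42, 24, 40]
[17, 42, 24, 40]
[17, 42, 24, 40]
[17, 42, 24, 40]
True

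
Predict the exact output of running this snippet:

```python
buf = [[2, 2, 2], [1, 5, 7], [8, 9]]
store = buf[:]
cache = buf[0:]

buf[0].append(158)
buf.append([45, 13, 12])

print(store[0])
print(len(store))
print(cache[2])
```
[2, 2, 2, 158]
3
[8, 9]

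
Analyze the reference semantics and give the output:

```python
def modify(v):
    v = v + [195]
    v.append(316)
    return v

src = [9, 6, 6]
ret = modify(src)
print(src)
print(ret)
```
[9, 6, 6]
[9, 6, 6, 195, 316]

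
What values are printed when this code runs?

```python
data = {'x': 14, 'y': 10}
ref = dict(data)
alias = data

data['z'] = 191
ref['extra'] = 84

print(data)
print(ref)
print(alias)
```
{'x': 14, 'y': 10, 'z': 191}
{'x': 14, 'y': 10, 'extra': 84}
{'x': 14, 'y': 10, 'z': 191}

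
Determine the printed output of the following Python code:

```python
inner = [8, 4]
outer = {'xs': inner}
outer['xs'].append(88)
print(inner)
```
[8, 4, 88]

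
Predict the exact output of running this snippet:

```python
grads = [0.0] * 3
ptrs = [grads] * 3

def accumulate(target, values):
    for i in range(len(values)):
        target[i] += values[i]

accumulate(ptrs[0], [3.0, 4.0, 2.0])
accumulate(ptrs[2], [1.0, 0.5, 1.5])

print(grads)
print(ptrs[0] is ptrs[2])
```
[4.0, 4.5, 3.5]
True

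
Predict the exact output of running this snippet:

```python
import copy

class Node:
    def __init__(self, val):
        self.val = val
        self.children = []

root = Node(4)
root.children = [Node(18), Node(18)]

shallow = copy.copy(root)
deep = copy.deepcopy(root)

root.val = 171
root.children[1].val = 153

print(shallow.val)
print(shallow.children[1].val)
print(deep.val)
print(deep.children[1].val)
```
4
153
4
18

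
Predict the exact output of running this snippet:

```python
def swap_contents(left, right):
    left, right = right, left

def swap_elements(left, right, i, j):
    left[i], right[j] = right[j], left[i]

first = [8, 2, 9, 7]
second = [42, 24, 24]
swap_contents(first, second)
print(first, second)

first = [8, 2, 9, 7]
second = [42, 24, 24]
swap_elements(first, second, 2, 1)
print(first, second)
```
[8, 2, 9, 7] [42, 24, 24]
[8, 2, 24, 7] [42, 9, 24]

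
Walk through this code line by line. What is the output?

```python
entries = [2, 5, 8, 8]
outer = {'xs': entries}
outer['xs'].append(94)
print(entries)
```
[2, 5, 8, 8, 94]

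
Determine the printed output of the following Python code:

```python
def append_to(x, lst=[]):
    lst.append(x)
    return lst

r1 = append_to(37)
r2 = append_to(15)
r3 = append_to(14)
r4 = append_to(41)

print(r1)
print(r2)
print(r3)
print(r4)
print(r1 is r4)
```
[37, 15, 14, 41]
[37, 15, 14, 41]
[37, 15, 14, 41]
[37, 15, 14, 41]
True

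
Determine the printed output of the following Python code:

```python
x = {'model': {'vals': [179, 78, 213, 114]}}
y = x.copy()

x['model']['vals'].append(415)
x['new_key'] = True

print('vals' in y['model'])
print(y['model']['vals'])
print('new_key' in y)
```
True
[179, 78, 213, 114, 415]
False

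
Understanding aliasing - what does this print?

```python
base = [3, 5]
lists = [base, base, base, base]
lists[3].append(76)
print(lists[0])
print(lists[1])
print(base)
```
[3, 5, 76]
[3, 5, 76]
[3, 5, 76]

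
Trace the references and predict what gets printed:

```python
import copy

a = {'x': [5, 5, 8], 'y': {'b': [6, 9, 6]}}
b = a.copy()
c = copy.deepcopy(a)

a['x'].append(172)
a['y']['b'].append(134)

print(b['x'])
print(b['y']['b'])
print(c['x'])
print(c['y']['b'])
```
[5, 5, 8, 172]
[6, 9, 6, 134]
[5, 5, 8]
[6, 9, 6]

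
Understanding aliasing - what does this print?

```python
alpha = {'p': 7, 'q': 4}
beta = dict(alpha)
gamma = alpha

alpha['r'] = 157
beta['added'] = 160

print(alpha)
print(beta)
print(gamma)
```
{'p': 7, 'q': 4, 'r': 157}
{'p': 7, 'q': 4, 'added': 160}
{'p': 7, 'q': 4, 'r': 157}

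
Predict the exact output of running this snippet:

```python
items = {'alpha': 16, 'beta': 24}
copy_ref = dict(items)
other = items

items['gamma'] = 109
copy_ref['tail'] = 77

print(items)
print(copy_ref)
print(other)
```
{'alpha': 16, 'beta': 24, 'gamma': 109}
{'alpha': 16, 'beta': 24, 'tail': 77}
{'alpha': 16, 'beta': 24, 'gamma': 109}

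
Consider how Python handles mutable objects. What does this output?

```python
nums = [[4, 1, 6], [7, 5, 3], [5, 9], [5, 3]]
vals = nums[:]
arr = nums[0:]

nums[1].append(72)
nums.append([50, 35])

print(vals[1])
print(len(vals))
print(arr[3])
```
[7, 5, 3, 72]
4
[5, 3]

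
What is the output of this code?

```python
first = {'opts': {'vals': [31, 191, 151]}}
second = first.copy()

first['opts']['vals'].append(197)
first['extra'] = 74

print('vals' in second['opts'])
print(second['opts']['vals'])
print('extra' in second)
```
True
[31, 191, 151, 197]
False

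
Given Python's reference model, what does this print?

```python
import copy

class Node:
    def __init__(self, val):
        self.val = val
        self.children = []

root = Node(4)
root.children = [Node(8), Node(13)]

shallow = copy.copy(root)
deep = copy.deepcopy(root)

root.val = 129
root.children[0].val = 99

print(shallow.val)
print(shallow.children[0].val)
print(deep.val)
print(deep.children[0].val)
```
4
99
4
8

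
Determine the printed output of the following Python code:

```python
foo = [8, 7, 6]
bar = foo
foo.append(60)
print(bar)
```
[8, 7, 6, 60]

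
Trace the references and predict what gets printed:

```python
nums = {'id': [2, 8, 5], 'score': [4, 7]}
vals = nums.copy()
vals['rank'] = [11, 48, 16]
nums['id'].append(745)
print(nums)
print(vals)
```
{'id': [2, 8, 5, 745], 'score': [4, 7]}
{'id': [2, 8, 5, 745], 'score': [4, 7], 'rank': [11, 48, 16]}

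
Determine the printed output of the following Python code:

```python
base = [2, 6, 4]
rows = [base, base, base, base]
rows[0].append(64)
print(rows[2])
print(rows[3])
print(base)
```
[2, 6, 4, 64]
[2, 6, 4, 64]
[2, 6, 4, 64]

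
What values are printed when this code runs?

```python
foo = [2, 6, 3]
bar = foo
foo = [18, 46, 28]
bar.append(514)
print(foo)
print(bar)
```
[18, 46, 28]
[2, 6, 3, 514]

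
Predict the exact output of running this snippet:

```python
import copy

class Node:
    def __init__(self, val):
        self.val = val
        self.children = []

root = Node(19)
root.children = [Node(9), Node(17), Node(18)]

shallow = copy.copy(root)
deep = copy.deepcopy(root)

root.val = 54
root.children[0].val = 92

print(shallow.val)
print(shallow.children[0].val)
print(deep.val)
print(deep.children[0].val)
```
19
92
19
9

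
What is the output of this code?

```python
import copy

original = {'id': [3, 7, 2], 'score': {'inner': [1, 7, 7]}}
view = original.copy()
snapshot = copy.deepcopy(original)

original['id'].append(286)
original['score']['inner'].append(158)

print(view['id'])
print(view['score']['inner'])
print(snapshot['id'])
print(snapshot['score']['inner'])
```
[3, 7, 2, 286]
[1, 7, 7, 158]
[3, 7, 2]
[1, 7, 7]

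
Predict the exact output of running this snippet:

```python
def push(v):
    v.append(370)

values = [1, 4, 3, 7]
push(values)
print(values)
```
[1, 4, 3, 7, 370]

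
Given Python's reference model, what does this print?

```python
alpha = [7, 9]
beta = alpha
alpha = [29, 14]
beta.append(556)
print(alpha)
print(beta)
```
[29, 14]
[7, 9, 556]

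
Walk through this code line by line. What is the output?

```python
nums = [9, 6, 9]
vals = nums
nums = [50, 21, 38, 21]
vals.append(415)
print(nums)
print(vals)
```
[50, 21, 38, 21]
[9, 6, 9, 415]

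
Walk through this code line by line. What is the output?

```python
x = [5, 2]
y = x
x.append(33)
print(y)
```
[5, 2, 33]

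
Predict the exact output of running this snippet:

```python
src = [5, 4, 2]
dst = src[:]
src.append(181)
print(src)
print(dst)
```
[5, 4, 2, 181]
[5, 4, 2]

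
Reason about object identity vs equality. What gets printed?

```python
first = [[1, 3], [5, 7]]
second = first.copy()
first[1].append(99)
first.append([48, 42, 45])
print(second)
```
[[1, 3], [5, 7, 99]]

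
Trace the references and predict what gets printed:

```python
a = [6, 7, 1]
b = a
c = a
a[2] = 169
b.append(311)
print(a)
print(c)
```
[6, 7, 169, 311]
[6, 7, 169, 311]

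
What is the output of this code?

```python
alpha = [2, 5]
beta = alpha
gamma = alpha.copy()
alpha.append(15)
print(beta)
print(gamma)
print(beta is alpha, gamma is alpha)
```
[2, 5, 15]
[2, 5]
True False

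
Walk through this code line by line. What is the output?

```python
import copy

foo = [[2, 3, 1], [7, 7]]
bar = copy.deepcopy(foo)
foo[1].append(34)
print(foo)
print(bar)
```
[[2, 3, 1], [7, 7, 34]]
[[2, 3, 1], [7, 7]]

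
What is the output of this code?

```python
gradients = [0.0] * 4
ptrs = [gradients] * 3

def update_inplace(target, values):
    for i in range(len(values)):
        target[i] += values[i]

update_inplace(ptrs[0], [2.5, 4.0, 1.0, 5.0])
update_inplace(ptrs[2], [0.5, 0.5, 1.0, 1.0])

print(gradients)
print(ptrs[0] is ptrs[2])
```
[3.0, 4.5, 2.0, 6.0]
True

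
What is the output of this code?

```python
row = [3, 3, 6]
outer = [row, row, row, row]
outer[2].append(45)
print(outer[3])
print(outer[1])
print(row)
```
[3, 3, 6, 45]
[3, 3, 6, 45]
[3, 3, 6, 45]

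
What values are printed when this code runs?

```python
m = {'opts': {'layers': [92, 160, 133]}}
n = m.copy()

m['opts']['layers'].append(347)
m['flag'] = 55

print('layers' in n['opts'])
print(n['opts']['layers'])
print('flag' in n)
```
True
[92, 160, 133, 347]
False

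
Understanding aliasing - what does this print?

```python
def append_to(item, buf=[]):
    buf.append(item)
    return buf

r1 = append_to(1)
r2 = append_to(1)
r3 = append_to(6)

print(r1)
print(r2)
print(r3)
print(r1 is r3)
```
[1, 1, 6]
[1, 1, 6]
[1, 1, 6]
True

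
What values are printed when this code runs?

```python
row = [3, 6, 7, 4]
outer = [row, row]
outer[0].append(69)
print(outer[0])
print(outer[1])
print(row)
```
[3, 6, 7, 4, 69]
[3, 6, 7, 4, 69]
[3, 6, 7, 4, 69]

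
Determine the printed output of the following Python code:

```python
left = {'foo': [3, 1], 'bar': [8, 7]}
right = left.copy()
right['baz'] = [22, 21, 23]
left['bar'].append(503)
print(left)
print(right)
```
{'foo': [3, 1], 'bar': [8, 7, 503]}
{'foo': [3, 1], 'bar': [8, 7, 503], 'baz': [22, 21, 23]}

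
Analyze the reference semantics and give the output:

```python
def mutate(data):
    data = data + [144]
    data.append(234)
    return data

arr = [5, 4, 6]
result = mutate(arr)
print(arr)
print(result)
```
[5, 4, 6]
[5, 4, 6, 144, 234]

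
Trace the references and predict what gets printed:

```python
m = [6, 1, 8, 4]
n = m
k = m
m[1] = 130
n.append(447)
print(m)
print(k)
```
[6, 130, 8, 4, 447]
[6, 130, 8, 4, 447]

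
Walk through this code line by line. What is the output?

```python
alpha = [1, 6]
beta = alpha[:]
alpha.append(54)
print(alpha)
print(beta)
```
[1, 6, 54]
[1, 6]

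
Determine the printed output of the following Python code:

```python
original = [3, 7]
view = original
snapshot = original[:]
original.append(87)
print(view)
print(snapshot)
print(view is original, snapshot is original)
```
[3, 7, 87]
[3, 7]
True False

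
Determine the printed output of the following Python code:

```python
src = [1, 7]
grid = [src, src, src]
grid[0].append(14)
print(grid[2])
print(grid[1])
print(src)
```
[1, 7, 14]
[1, 7, 14]
[1, 7, 14]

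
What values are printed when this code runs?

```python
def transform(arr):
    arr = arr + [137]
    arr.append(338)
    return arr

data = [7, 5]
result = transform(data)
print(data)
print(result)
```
[7, 5]
[7, 5, 137, 338]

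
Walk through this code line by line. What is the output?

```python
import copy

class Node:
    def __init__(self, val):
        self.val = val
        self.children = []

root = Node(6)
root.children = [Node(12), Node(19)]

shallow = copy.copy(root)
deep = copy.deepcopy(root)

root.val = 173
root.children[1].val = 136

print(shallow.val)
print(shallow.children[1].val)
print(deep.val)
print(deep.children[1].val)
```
6
136
6
19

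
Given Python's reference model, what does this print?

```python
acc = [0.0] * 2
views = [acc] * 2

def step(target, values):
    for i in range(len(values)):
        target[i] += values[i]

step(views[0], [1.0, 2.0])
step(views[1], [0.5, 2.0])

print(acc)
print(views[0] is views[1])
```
[1.5, 4.0]
True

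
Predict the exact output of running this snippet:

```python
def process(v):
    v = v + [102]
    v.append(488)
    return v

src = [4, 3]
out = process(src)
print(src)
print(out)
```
[4, 3]
[4, 3, 102, 488]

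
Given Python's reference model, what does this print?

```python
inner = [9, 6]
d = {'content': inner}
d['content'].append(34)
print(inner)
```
[9, 6, 34]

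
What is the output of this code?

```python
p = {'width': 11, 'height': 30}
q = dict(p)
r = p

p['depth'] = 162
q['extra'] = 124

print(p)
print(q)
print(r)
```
{'width': 11, 'height': 30, 'depth': 162}
{'width': 11, 'height': 30, 'extra': 124}
{'width': 11, 'height': 30, 'depth': 162}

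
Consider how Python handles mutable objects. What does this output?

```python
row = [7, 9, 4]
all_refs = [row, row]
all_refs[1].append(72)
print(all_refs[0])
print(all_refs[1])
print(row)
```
[7, 9, 4, 72]
[7, 9, 4, 72]
[7, 9, 4, 72]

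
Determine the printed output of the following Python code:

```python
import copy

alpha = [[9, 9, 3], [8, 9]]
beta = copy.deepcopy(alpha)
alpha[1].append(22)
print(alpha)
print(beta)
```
[[9, 9, 3], [8, 9, 22]]
[[9, 9, 3], [8, 9]]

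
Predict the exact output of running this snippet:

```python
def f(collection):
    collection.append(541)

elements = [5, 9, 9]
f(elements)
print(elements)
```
[5, 9, 9, 541]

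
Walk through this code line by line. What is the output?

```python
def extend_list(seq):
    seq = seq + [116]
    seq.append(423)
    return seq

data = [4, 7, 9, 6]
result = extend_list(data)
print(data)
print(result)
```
[4, 7, 9, 6]
[4, 7, 9, 6, 116, 423]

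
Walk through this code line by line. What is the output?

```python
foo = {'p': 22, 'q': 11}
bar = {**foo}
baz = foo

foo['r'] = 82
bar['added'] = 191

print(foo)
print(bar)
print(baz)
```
{'p': 22, 'q': 11, 'r': 82}
{'p': 22, 'q': 11, 'added': 191}
{'p': 22, 'q': 11, 'r': 82}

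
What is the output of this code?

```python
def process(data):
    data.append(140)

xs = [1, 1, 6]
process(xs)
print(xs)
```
[1, 1, 6, 140]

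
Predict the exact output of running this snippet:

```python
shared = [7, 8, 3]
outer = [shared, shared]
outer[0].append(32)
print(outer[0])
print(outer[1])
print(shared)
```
[7, 8, 3, 32]
[7, 8, 3, 32]
[7, 8, 3, 32]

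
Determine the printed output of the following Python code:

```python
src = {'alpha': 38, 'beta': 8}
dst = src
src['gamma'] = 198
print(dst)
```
{'alpha': 38, 'beta': 8, 'gamma': 198}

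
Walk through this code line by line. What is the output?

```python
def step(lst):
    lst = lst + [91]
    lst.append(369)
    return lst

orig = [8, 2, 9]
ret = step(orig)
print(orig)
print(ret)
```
[8, 2, 9]
[8, 2, 9, 91, 369]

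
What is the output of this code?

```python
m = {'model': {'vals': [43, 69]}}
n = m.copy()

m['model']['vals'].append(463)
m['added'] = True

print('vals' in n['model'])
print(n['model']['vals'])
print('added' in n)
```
True
[43, 69, 463]
False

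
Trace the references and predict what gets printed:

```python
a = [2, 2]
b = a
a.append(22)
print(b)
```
[2, 2, 22]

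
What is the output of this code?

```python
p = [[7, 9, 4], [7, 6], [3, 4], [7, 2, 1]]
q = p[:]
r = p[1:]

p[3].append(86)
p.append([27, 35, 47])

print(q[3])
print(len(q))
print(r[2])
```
[7, 2, 1, 86]
4
[7, 2, 1, 86]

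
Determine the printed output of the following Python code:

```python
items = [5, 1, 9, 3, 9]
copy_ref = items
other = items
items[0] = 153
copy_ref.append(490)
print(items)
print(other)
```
[153, 1, 9, 3, 9, 490]
[153, 1, 9, 3, 9, 490]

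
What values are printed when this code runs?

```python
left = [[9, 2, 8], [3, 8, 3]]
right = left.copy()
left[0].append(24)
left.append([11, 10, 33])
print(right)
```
[[9, 2, 8, 24], [3, 8, 3]]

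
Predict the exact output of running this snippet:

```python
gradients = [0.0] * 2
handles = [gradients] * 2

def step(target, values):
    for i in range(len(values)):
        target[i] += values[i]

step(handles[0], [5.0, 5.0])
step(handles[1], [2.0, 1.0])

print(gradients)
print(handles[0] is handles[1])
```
[7.0, 6.0]
True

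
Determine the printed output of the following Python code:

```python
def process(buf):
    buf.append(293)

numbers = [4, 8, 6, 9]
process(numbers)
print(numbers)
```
[4, 8, 6, 9, 293]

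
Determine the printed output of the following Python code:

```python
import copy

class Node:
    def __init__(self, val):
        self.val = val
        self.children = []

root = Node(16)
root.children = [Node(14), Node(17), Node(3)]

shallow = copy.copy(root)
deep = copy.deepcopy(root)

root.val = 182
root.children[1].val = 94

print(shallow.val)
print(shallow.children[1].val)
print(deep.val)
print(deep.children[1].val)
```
16
94
16
17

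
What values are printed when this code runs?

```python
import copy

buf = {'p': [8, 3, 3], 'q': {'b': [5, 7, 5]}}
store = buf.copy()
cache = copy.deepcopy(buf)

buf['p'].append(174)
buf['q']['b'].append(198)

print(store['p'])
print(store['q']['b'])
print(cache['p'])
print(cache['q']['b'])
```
[8, 3, 3, 174]
[5, 7, 5, 198]
[8, 3, 3]
[5, 7, 5]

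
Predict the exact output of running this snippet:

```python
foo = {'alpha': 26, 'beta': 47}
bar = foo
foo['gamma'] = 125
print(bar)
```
{'alpha': 26, 'beta': 47, 'gamma': 125}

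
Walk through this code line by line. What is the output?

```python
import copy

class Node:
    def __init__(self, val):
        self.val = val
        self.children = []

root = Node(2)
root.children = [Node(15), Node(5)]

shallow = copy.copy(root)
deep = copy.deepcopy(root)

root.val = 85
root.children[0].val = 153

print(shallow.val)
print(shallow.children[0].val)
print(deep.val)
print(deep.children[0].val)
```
2
153
2
15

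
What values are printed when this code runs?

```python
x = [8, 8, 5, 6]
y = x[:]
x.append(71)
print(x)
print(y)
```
[8, 8, 5, 6, 71]
[8, 8, 5, 6]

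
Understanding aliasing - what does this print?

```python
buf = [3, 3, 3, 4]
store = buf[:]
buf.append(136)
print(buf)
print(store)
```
[3, 3, 3, 4, 136]
[3, 3, 3, 4]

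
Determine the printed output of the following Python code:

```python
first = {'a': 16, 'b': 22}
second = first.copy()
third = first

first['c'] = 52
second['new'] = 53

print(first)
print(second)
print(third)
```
{'a': 16, 'b': 22, 'c': 52}
{'a': 16, 'b': 22, 'new': 53}
{'a': 16, 'b': 22, 'c': 52}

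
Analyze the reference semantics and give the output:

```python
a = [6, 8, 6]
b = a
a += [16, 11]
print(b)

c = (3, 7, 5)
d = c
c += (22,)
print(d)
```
[6, 8, 6, 16, 11]
(3, 7, 5)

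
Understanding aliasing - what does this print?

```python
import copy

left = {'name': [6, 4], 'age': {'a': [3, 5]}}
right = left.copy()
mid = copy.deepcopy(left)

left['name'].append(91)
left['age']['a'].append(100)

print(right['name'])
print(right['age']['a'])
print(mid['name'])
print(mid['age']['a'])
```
[6, 4, 91]
[3, 5, 100]
[6, 4]
[3, 5]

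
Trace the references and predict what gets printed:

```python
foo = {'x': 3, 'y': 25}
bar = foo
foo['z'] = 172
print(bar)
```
{'x': 3, 'y': 25, 'z': 172}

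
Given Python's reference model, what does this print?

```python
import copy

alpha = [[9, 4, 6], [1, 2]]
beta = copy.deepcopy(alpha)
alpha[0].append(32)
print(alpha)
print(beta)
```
[[9, 4, 6, 32], [1, 2]]
[[9, 4, 6], [1, 2]]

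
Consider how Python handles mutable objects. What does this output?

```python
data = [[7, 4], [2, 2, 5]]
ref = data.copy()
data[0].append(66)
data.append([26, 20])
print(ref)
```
[[7, 4, 66], [2, 2, 5]]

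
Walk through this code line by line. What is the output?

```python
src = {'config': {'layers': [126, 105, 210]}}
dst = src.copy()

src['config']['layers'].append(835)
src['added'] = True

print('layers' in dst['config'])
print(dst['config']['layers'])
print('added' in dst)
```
True
[126, 105, 210, 835]
False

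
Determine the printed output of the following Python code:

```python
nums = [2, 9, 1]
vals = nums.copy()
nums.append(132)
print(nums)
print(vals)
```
[2, 9, 1, 132]
[2, 9, 1]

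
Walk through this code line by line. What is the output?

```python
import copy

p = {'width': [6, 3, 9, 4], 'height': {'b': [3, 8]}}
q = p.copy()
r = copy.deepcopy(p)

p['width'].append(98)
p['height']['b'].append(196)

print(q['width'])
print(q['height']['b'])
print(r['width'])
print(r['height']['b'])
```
[6, 3, 9, 4, 98]
[3, 8, 196]
[6, 3, 9, 4]
[3, 8]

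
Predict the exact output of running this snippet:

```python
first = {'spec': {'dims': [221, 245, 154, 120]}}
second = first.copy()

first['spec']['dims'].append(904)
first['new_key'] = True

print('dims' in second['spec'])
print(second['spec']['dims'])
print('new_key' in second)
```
True
[221, 245, 154, 120, 904]
False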